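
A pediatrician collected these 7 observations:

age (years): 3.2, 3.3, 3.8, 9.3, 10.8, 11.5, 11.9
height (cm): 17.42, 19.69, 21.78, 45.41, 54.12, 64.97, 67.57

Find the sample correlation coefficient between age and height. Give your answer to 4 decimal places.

n = 7, Σx = 53.8, Σy = 290.96, Σxy = 2761.532, Σx² = 512.56, Σy² = 14943.3692
Sxx = Σx² − (Σx)²/n = 512.56 − 413.491429 = 99.068571
Sxy = Σxy − (Σx)(Σy)/n = 2761.532 − 2236.235429 = 525.296571
Syy = Σy² − (Σy)²/n = 14943.3692 − 12093.960229 = 2849.408971
r = Sxy/√(Sxx·Syy) = 525.296571/√(282286.876215) = 525.296571/531.306763 = 0.988688

0.9887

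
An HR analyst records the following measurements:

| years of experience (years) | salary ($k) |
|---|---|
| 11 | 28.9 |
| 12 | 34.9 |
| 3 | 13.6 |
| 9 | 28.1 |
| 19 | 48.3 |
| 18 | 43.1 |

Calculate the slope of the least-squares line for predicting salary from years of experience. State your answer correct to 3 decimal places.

2.052

n = 6, Σx = 72, Σy = 196.9, Σxy = 2723.9, Σx² = 1040
Sxx = Σx² − (Σx)²/n = 1040 − 864 = 176
Sxy = Σxy − (Σx)(Σy)/n = 2723.9 − 2362.8 = 361.1
b = Sxy/Sxx = 361.1/176 = 2.051705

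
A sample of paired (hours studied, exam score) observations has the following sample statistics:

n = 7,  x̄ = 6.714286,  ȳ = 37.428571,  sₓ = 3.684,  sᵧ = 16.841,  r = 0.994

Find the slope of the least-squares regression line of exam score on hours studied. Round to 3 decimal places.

b = r · sᵧ/sₓ = 0.994 · 16.841/3.684 = 4.543961

4.544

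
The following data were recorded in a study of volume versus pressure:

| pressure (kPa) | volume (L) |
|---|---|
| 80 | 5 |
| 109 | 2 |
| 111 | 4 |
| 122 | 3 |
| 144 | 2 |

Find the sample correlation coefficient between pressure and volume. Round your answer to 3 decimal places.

n = 5, Σx = 566, Σy = 16, Σxy = 1716, Σx² = 66222, Σy² = 58
Sxx = Σx² − (Σx)²/n = 66222 − 64071.2 = 2150.8
Sxy = Σxy − (Σx)(Σy)/n = 1716 − 1811.2 = -95.2
Syy = Σy² − (Σy)²/n = 58 − 51.2 = 6.8
r = Sxy/√(Sxx·Syy) = -95.2/√(14625.44) = -95.2/120.935685 = -0.787195

-0.787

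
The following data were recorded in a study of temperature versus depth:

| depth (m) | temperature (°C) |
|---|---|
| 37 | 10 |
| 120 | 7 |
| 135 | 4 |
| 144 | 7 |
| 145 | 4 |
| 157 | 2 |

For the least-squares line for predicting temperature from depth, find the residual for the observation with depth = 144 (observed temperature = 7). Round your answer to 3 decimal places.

2.489

n = 6, Σx = 738, Σy = 34, Σxy = 3652, Σx² = 100404
Sxx = Σx² − (Σx)²/n = 100404 − 90774 = 9630
Sxy = Σxy − (Σx)(Σy)/n = 3652 − 4182 = -530
b = Sxy/Sxx = -530/9630 = -0.055036
a = ȳ − b·x̄ = 5.666667 − (-0.055036)·123 = 12.436137
ŷ(144) = 12.436137 + (-0.055036)·144 = 4.510903
residual = y − ŷ = 7 − 4.510903 = 2.489097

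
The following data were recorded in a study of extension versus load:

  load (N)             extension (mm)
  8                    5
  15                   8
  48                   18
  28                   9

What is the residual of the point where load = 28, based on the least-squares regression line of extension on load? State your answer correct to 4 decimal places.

-2.0030

n = 4, Σx = 99, Σy = 40, Σxy = 1276, Σx² = 3377
Sxx = Σx² − (Σx)²/n = 3377 − 2450.25 = 926.75
Sxy = Σxy − (Σx)(Σy)/n = 1276 − 990 = 286
b = Sxy/Sxx = 286/926.75 = 0.308605
a = ȳ − b·x̄ = 10 − 0.308605·24.75 = 2.362018
ŷ(28) = 2.362018 + 0.308605·28 = 11.002967
residual = y − ŷ = 9 − 11.002967 = -2.002967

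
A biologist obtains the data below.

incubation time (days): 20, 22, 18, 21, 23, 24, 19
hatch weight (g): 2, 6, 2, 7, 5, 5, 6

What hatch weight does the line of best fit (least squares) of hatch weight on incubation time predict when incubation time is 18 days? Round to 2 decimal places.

n = 7, Σx = 147, Σy = 33, Σxy = 704, Σx² = 3115
Sxx = Σx² − (Σx)²/n = 3115 − 3087 = 28
Sxy = Σxy − (Σx)(Σy)/n = 704 − 693 = 11
b = Sxy/Sxx = 11/28 = 0.392857
a = ȳ − b·x̄ = 4.714286 − 0.392857·21 = -3.535714
ŷ(18) = a + b·18 = -3.535714 + 0.392857·18 = 3.535714

3.54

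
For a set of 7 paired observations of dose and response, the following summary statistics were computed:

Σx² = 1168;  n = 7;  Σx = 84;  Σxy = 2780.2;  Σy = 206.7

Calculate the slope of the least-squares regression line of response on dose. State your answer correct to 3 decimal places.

Sxx = Σx² − (Σx)²/n = 1168 − 1008 = 160
Sxy = Σxy − (Σx)(Σy)/n = 2780.2 − 2480.4 = 299.8
b = Sxy/Sxx = 299.8/160 = 1.87375

1.874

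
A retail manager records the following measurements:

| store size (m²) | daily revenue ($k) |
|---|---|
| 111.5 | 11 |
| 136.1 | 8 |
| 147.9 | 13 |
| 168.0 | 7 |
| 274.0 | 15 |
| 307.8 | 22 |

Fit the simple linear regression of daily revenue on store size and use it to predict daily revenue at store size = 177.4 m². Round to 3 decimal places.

n = 6, Σx = 1145.3, Σy = 76, Σxy = 16295.6, Σx² = 250870.71
Sxx = Σx² − (Σx)²/n = 250870.71 − 218618.681667 = 32252.028333
Sxy = Σxy − (Σx)(Σy)/n = 16295.6 − 14507.133333 = 1788.466667
b = Sxy/Sxx = 1788.466667/32252.028333 = 0.055453
a = ȳ − b·x̄ = 12.666667 − 0.055453·190.883333 = 2.081643
ŷ(177.4) = a + b·177.4 = 2.081643 + 0.055453·177.4 = 11.918977

11.919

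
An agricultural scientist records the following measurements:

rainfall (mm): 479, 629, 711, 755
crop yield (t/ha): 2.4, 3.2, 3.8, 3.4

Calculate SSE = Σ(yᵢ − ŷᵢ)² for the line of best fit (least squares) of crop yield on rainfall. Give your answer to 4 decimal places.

n = 4, Σx = 2574, Σy = 12.8, Σxy = 8431.2, Σx² = 1700628, Σy² = 42
Sxx = Σx² − (Σx)²/n = 1700628 − 1656369 = 44259
Sxy = Σxy − (Σx)(Σy)/n = 8431.2 − 8236.8 = 194.4
Syy = Σy² − (Σy)²/n = 42 − 40.96 = 1.04
b = Sxy/Sxx = 194.4/44259 = 0.004392
SSE = Syy − b·Sxy = 1.04 − 0.004392·194.4 = 0.186132

0.1861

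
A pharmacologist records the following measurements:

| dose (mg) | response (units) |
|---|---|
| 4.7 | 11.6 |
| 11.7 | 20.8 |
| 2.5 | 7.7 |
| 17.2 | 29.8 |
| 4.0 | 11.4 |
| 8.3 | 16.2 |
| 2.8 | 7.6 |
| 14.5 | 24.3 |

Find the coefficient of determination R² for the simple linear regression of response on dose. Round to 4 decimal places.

n = 8, Σx = 65.7, Σy = 129.4, Σxy = 1383.38, Σx² = 764.05, Σy² = 2555.18
Sxx = Σx² − (Σx)²/n = 764.05 − 539.56125 = 224.48875
Sxy = Σxy − (Σx)(Σy)/n = 1383.38 − 1062.6975 = 320.6825
Syy = Σy² − (Σy)²/n = 2555.18 − 2093.045 = 462.135
R² = Sxy²/(Sxx·Syy) = (320.6825)²/(224.48875·462.135) = 0.991259

0.9913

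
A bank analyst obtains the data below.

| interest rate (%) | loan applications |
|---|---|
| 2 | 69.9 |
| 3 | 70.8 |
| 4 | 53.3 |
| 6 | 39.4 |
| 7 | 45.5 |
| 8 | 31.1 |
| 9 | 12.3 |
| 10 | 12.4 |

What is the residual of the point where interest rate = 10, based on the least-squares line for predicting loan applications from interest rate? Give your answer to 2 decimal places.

n = 8, Σx = 49, Σy = 334.7, Σxy = 1603.8, Σx² = 359
Sxx = Σx² − (Σx)²/n = 359 − 300.125 = 58.875
Sxy = Σxy − (Σx)(Σy)/n = 1603.8 − 2050.0375 = -446.2375
b = Sxy/Sxx = -446.2375/58.875 = -7.579406
a = ȳ − b·x̄ = 41.8375 − (-7.579406)·6.125 = 88.261359
ŷ(10) = 88.261359 + (-7.579406)·10 = 12.467304
residual = y − ŷ = 12.4 − 12.467304 = -0.067304

-0.07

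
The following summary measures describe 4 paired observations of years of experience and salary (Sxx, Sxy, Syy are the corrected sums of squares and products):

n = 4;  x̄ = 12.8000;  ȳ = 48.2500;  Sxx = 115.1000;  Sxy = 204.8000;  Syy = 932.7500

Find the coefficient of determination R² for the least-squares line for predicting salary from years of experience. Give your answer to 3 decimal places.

R² = Sxy²/(Sxx·Syy) = (204.8)²/(115.1·932.75) = 0.390678

0.391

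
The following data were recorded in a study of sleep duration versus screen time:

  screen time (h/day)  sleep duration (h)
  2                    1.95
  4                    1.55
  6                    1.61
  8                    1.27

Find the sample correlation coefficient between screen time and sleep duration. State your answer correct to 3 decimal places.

n = 4, Σx = 20, Σy = 6.38, Σxy = 29.92, Σx² = 120, Σy² = 10.41
Sxx = Σx² − (Σx)²/n = 120 − 100 = 20
Sxy = Σxy − (Σx)(Σy)/n = 29.92 − 31.9 = -1.98
Syy = Σy² − (Σy)²/n = 10.41 − 10.1761 = 0.2339
r = Sxy/√(Sxx·Syy) = -1.98/√(4.678) = -1.98/2.162868 = -0.915451

-0.915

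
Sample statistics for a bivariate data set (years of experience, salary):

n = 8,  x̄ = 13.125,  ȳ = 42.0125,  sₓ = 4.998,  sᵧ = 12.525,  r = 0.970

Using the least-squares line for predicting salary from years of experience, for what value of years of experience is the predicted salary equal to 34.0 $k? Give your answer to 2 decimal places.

9.83

b = r · sᵧ/sₓ = 0.97 · 12.525/4.998 = 2.430822
a = ȳ − b·x̄ = 42.0125 − 2.430822·13.125 = 10.107957
Set a + b·x = 34.0: x = (34.0 − 10.107957) / 2.430822 = 9.828790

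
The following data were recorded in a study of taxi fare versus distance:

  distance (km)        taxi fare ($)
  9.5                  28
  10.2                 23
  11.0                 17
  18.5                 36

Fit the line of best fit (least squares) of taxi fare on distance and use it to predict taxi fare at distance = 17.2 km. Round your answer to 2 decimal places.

32.96

n = 4, Σx = 49.2, Σy = 104, Σxy = 1353.6, Σx² = 657.54
Sxx = Σx² − (Σx)²/n = 657.54 − 605.16 = 52.38
Sxy = Σxy − (Σx)(Σy)/n = 1353.6 − 1279.2 = 74.4
b = Sxy/Sxx = 74.4/52.38 = 1.420389
a = ȳ − b·x̄ = 26 − 1.420389·12.3 = 8.529210
ŷ(17.2) = a + b·17.2 = 8.529210 + 1.420389·17.2 = 32.959908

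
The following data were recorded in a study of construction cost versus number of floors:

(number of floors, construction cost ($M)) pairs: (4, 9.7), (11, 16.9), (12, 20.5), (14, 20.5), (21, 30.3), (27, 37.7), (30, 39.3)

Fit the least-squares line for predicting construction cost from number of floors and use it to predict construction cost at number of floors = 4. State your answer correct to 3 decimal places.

9.664

n = 7, Σx = 119, Σy = 174.9, Σxy = 3590.9, Σx² = 2547
Sxx = Σx² − (Σx)²/n = 2547 − 2023 = 524
Sxy = Σxy − (Σx)(Σy)/n = 3590.9 − 2973.3 = 617.6
b = Sxy/Sxx = 617.6/524 = 1.178626
a = ȳ − b·x̄ = 24.985714 − 1.178626·17 = 4.949073
ŷ(4) = a + b·4 = 4.949073 + 1.178626·4 = 9.663577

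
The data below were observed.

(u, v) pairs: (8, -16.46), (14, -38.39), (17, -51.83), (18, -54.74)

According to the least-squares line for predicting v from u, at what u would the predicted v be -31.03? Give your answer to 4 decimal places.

11.8428

n = 4, Σx = 57, Σy = -161.42, Σxy = -2535.57, Σx² = 873
Sxx = Σx² − (Σx)²/n = 873 − 812.25 = 60.75
Sxy = Σxy − (Σx)(Σy)/n = -2535.57 − (-2300.235) = -235.335
b = Sxy/Sxx = -235.335/60.75 = -3.873827
a = ȳ − b·x̄ = -40.355 − (-3.873827)·14.25 = 14.847037
Set a + b·x = -31.03: x = (-31.03 − 14.847037) / (-3.873827) = 11.842820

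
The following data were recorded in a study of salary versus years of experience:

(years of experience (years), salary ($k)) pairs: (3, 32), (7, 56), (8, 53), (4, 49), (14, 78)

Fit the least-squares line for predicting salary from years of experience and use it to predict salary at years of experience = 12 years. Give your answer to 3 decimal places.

n = 5, Σx = 36, Σy = 268, Σxy = 2200, Σx² = 334
Sxx = Σx² − (Σx)²/n = 334 − 259.2 = 74.8
Sxy = Σxy − (Σx)(Σy)/n = 2200 − 1929.6 = 270.4
b = Sxy/Sxx = 270.4/74.8 = 3.614973
a = ȳ − b·x̄ = 53.6 − 3.614973·7.2 = 27.572193
ŷ(12) = a + b·12 = 27.572193 + 3.614973·12 = 70.951872

70.952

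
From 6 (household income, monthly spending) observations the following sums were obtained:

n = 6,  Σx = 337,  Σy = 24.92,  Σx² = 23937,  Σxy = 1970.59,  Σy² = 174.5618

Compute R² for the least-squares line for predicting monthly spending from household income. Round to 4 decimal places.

0.9158

Sxx = Σx² − (Σx)²/n = 23937 − 18928.166667 = 5008.833333
Sxy = Σxy − (Σx)(Σy)/n = 1970.59 − 1399.673333 = 570.916667
Syy = Σy² − (Σy)²/n = 174.5618 − 103.501067 = 71.060733
R² = Sxy²/(Sxx·Syy) = (570.916667)²/(5008.833333·71.060733) = 0.915755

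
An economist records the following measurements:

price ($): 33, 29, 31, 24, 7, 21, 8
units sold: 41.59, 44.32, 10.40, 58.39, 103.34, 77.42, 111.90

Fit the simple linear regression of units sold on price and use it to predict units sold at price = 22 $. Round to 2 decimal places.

n = 7, Σx = 153, Σy = 447.36, Σxy = 7625.91, Σx² = 4021
Sxx = Σx² − (Σx)²/n = 4021 − 3344.142857 = 676.857143
Sxy = Σxy − (Σx)(Σy)/n = 7625.91 − 9778.011429 = -2152.101429
b = Sxy/Sxx = -2152.101429/676.857143 = -3.179550
a = ȳ − b·x̄ = 63.908571 − (-3.179550)·21.857143 = 133.404460
ŷ(22) = a + b·22 = 133.404460 + (-3.179550)·22 = 63.454350

63.45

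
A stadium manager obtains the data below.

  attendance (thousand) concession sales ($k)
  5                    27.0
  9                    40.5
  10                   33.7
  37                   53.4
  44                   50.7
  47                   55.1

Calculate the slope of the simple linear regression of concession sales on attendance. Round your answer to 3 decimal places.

0.554

n = 6, Σx = 152, Σy = 260.4, Σxy = 7632.8, Σx² = 5720
Sxx = Σx² − (Σx)²/n = 5720 − 3850.666667 = 1869.333333
Sxy = Σxy − (Σx)(Σy)/n = 7632.8 − 6596.8 = 1036
b = Sxy/Sxx = 1036/1869.333333 = 0.554208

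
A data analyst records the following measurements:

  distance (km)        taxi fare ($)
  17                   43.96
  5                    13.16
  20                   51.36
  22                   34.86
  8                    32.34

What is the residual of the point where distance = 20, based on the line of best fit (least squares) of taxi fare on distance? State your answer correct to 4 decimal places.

n = 5, Σx = 72, Σy = 175.68, Σxy = 2865.96, Σx² = 1262
Sxx = Σx² − (Σx)²/n = 1262 − 1036.8 = 225.2
Sxy = Σxy − (Σx)(Σy)/n = 2865.96 − 2529.792 = 336.168
b = Sxy/Sxx = 336.168/225.2 = 1.492753
a = ȳ − b·x̄ = 35.136 − 1.492753·14.4 = 13.640355
ŷ(20) = 13.640355 + 1.492753·20 = 43.495417
residual = y − ŷ = 51.36 − 43.495417 = 7.864583

7.8646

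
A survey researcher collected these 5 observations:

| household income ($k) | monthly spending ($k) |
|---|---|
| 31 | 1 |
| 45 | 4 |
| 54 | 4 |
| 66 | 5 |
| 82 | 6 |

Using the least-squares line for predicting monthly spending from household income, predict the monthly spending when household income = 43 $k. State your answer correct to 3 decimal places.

2.868

n = 5, Σx = 278, Σy = 20, Σxy = 1249, Σx² = 16982
Sxx = Σx² − (Σx)²/n = 16982 − 15456.8 = 1525.2
Sxy = Σxy − (Σx)(Σy)/n = 1249 − 1112 = 137
b = Sxy/Sxx = 137/1525.2 = 0.089824
a = ȳ − b·x̄ = 4 − 0.089824·55.6 = -0.994230
ŷ(43) = a + b·43 = -0.994230 + 0.089824·43 = 2.868214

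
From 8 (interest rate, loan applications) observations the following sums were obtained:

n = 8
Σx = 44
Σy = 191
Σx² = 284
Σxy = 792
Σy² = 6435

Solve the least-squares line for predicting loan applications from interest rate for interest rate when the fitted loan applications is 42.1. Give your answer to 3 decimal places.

2.539

Sxx = Σx² − (Σx)²/n = 284 − 242 = 42
Sxy = Σxy − (Σx)(Σy)/n = 792 − 1050.5 = -258.5
b = Sxy/Sxx = -258.5/42 = -6.154762
a = ȳ − b·x̄ = 23.875 − (-6.154762)·5.5 = 57.726190
Set a + b·x = 42.1: x = (42.1 − 57.726190) / (-6.154762) = 2.538878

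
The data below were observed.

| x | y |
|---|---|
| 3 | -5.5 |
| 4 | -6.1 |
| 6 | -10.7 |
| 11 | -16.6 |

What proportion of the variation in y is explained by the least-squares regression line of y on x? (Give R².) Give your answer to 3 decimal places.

n = 4, Σx = 24, Σy = -38.9, Σxy = -287.7, Σx² = 182, Σy² = 457.51
Sxx = Σx² − (Σx)²/n = 182 − 144 = 38
Sxy = Σxy − (Σx)(Σy)/n = -287.7 − (-233.4) = -54.3
Syy = Σy² − (Σy)²/n = 457.51 − 378.3025 = 79.2075
R² = Sxy²/(Sxx·Syy) = (-54.3)²/(38·79.2075) = 0.979602

0.980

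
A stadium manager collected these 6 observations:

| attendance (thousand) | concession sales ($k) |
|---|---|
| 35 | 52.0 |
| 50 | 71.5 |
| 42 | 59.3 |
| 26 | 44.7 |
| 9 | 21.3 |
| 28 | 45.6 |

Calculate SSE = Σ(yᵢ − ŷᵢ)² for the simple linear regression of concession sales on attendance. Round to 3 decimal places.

n = 6, Σx = 190, Σy = 294.4, Σxy = 10516.3, Σx² = 7030, Σy² = 15863.88
Sxx = Σx² − (Σx)²/n = 7030 − 6016.666667 = 1013.333333
Sxy = Σxy − (Σx)(Σy)/n = 10516.3 − 9322.666667 = 1193.633333
Syy = Σy² − (Σy)²/n = 15863.88 − 14445.226667 = 1418.653333
b = Sxy/Sxx = 1193.633333/1013.333333 = 1.177928
SSE = Syy − b·Sxy = 1418.653333 − 1.177928·1193.633333 = 12.639648

12.640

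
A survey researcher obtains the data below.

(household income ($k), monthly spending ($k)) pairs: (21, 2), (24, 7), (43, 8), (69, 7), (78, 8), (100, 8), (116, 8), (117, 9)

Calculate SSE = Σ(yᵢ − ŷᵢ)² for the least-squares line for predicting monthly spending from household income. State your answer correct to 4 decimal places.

n = 8, Σx = 568, Σy = 57, Σxy = 4442, Σx² = 50856, Σy² = 439
Sxx = Σx² − (Σx)²/n = 50856 − 40328 = 10528
Sxy = Σxy − (Σx)(Σy)/n = 4442 − 4047 = 395
Syy = Σy² − (Σy)²/n = 439 − 406.125 = 32.875
b = Sxy/Sxx = 395/10528 = 0.037519
SSE = Syy − b·Sxy = 32.875 − 0.037519·395 = 18.054996

18.0550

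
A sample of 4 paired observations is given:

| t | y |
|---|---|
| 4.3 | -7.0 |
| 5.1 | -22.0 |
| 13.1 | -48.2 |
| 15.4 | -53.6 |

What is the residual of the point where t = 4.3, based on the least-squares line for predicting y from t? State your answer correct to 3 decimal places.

n = 4, Σx = 37.9, Σy = -130.8, Σxy = -1599.16, Σx² = 453.27
Sxx = Σx² − (Σx)²/n = 453.27 − 359.1025 = 94.1675
Sxy = Σxy − (Σx)(Σy)/n = -1599.16 − (-1239.33) = -359.83
b = Sxy/Sxx = -359.83/94.1675 = -3.821170
a = ȳ − b·x̄ = -32.7 − (-3.821170)·9.475 = 3.505583
ŷ(4.3) = 3.505583 + (-3.821170)·4.3 = -12.925447
residual = y − ŷ = -7.0 − (-12.925447) = 5.925447

5.925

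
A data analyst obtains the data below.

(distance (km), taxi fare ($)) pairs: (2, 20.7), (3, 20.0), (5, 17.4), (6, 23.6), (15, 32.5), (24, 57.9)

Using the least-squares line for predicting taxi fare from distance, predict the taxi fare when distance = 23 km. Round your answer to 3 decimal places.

52.166

n = 6, Σx = 55, Σy = 172.1, Σxy = 2207.1, Σx² = 875
Sxx = Σx² − (Σx)²/n = 875 − 504.166667 = 370.833333
Sxy = Σxy − (Σx)(Σy)/n = 2207.1 − 1577.583333 = 629.516667
b = Sxy/Sxx = 629.516667/370.833333 = 1.697573
a = ȳ − b·x̄ = 28.683333 − 1.697573·9.166667 = 13.122247
ŷ(23) = a + b·23 = 13.122247 + 1.697573·23 = 52.166427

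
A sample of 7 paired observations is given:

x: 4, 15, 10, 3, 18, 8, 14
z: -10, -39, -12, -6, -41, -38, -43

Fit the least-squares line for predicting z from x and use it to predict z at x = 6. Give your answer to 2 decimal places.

n = 7, Σx = 72, Σy = -189, Σxy = -2407, Σx² = 934
Sxx = Σx² − (Σx)²/n = 934 − 740.571429 = 193.428571
Sxy = Σxy − (Σx)(Σy)/n = -2407 − (-1944) = -463
b = Sxy/Sxx = -463/193.428571 = -2.393648
a = ȳ − b·x̄ = -27 − (-2.393648)·10.285714 = -2.379616
ŷ(6) = a + b·6 = -2.379616 + (-2.393648)·6 = -16.741507

-16.74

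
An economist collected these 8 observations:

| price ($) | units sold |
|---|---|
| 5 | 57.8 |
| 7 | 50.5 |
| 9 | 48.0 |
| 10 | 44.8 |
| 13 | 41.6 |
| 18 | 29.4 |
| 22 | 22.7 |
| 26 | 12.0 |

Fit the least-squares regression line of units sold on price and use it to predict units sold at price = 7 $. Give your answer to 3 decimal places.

n = 8, Σx = 110, Σy = 306.8, Σxy = 3403.9, Σx² = 1908
Sxx = Σx² − (Σx)²/n = 1908 − 1512.5 = 395.5
Sxy = Σxy − (Σx)(Σy)/n = 3403.9 − 4218.5 = -814.6
b = Sxy/Sxx = -814.6/395.5 = -2.059671
a = ȳ − b·x̄ = 38.35 − (-2.059671)·13.75 = 66.670480
ŷ(7) = a + b·7 = 66.670480 + (-2.059671)·7 = 52.252781

52.253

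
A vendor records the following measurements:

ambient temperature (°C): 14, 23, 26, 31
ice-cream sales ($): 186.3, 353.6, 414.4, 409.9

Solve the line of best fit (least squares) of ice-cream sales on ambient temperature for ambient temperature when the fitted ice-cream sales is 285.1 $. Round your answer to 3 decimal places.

19.543

n = 4, Σx = 94, Σy = 1364.2, Σxy = 34222.3, Σx² = 2362
Sxx = Σx² − (Σx)²/n = 2362 − 2209 = 153
Sxy = Σxy − (Σx)(Σy)/n = 34222.3 − 32058.7 = 2163.6
b = Sxy/Sxx = 2163.6/153 = 14.141176
a = ȳ − b·x̄ = 341.05 − 14.141176·23.5 = 8.732353
Set a + b·x = 285.1: x = (285.1 − 8.732353) / 14.141176 = 19.543469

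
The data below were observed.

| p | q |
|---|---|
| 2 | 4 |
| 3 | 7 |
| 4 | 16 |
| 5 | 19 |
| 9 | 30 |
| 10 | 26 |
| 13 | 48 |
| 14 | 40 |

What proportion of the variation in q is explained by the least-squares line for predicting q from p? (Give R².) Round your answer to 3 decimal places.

n = 8, Σx = 60, Σy = 190, Σxy = 1902, Σx² = 600, Σy² = 6162
Sxx = Σx² − (Σx)²/n = 600 − 450 = 150
Sxy = Σxy − (Σx)(Σy)/n = 1902 − 1425 = 477
Syy = Σy² − (Σy)²/n = 6162 − 4512.5 = 1649.5
R² = Sxy²/(Sxx·Syy) = (477)²/(150·1649.5) = 0.919588

0.920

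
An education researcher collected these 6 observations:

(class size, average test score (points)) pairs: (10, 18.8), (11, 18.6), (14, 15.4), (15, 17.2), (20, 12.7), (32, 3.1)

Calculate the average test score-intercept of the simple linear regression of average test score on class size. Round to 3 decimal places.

26.548

n = 6, Σx = 102, Σy = 85.8, Σxy = 1219.4, Σx² = 2066
Sxx = Σx² − (Σx)²/n = 2066 − 1734 = 332
Sxy = Σxy − (Σx)(Σy)/n = 1219.4 − 1458.6 = -239.2
b = Sxy/Sxx = -239.2/332 = -0.720482
a = ȳ − b·x̄ = 14.3 − (-0.720482)·17 = 26.548193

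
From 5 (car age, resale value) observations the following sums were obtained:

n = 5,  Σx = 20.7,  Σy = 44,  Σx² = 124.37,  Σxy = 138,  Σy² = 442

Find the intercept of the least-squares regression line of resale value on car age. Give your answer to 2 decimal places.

13.53

Sxx = Σx² − (Σx)²/n = 124.37 − 85.698 = 38.672
Sxy = Σxy − (Σx)(Σy)/n = 138 − 182.16 = -44.16
b = Sxy/Sxx = -44.16/38.672 = -1.141911
a = ȳ − b·x̄ = 8.8 − (-1.141911)·4.14 = 13.527513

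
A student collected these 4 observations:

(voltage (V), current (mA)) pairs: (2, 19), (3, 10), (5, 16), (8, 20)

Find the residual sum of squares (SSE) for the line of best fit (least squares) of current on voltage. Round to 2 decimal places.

49.31

n = 4, Σx = 18, Σy = 65, Σxy = 308, Σx² = 102, Σy² = 1117
Sxx = Σx² − (Σx)²/n = 102 − 81 = 21
Sxy = Σxy − (Σx)(Σy)/n = 308 − 292.5 = 15.5
Syy = Σy² − (Σy)²/n = 1117 − 1056.25 = 60.75
b = Sxy/Sxx = 15.5/21 = 0.738095
SSE = Syy − b·Sxy = 60.75 − 0.738095·15.5 = 49.309524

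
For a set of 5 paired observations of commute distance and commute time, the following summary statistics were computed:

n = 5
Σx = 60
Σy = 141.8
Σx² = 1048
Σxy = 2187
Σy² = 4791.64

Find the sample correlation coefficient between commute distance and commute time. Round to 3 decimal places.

0.966

Sxx = Σx² − (Σx)²/n = 1048 − 720 = 328
Sxy = Σxy − (Σx)(Σy)/n = 2187 − 1701.6 = 485.4
Syy = Σy² − (Σy)²/n = 4791.64 − 4021.448 = 770.192
r = Sxy/√(Sxx·Syy) = 485.4/√(252622.976) = 485.4/502.616132 = 0.965747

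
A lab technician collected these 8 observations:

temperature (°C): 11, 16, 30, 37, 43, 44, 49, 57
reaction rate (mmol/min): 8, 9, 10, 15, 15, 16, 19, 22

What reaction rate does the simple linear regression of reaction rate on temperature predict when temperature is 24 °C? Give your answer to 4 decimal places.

n = 8, Σx = 287, Σy = 114, Σxy = 4621, Σx² = 12081
Sxx = Σx² − (Σx)²/n = 12081 − 10296.125 = 1784.875
Sxy = Σxy − (Σx)(Σy)/n = 4621 − 4089.75 = 531.25
b = Sxy/Sxx = 531.25/1784.875 = 0.297640
a = ȳ − b·x̄ = 14.25 − 0.297640·35.875 = 3.572169
ŷ(24) = a + b·24 = 3.572169 + 0.297640·24 = 10.715526

10.7155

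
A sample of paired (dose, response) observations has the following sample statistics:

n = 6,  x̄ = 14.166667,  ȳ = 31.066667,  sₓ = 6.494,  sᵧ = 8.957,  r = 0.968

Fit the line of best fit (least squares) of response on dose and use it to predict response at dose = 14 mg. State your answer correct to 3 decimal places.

b = r · sᵧ/sₓ = 0.968 · 8.957/6.494 = 1.335136
a = ȳ − b·x̄ = 31.066667 − 1.335136·14.166667 = 12.152234
ŷ(14) = a + b·14 = 12.152234 + 1.335136·14 = 30.844144

30.844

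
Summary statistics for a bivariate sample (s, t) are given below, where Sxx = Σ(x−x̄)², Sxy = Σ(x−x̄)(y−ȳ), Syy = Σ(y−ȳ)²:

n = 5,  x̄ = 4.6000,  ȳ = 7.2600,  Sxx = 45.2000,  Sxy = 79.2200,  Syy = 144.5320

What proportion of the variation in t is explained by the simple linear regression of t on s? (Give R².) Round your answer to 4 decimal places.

R² = Sxy²/(Sxx·Syy) = (79.22)²/(45.2·144.532) = 0.960655

0.9607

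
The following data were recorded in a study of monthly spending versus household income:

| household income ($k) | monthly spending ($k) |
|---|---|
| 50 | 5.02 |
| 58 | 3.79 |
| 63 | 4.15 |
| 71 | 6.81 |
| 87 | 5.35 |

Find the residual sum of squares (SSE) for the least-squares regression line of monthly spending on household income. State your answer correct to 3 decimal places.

n = 5, Σx = 329, Σy = 25.12, Σxy = 1681.23, Σx² = 22443, Σy² = 131.7856
Sxx = Σx² − (Σx)²/n = 22443 − 21648.2 = 794.8
Sxy = Σxy − (Σx)(Σy)/n = 1681.23 − 1652.896 = 28.334
Syy = Σy² − (Σy)²/n = 131.7856 − 126.20288 = 5.58272
b = Sxy/Sxx = 28.334/794.8 = 0.035649
SSE = Syy − b·Sxy = 5.58272 − 0.035649·28.334 = 4.572635

4.573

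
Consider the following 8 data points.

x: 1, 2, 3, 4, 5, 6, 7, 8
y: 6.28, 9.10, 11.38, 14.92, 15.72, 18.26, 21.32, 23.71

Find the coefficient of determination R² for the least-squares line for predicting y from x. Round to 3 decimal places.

n = 8, Σx = 36, Σy = 120.69, Σxy = 645.38, Σx² = 204, Σy² = 2071.6117
Sxx = Σx² − (Σx)²/n = 204 − 162 = 42
Sxy = Σxy − (Σx)(Σy)/n = 645.38 − 543.105 = 102.275
Syy = Σy² − (Σy)²/n = 2071.6117 − 1820.759513 = 250.852188
R² = Sxy²/(Sxx·Syy) = (102.275)²/(42·250.852188) = 0.992823

0.993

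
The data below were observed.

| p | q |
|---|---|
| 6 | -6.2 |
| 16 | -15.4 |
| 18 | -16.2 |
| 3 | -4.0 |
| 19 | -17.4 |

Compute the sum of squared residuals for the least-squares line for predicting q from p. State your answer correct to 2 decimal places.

0.47

n = 5, Σx = 62, Σy = -59.2, Σxy = -917.8, Σx² = 986, Σy² = 856.8
Sxx = Σx² − (Σx)²/n = 986 − 768.8 = 217.2
Sxy = Σxy − (Σx)(Σy)/n = -917.8 − (-734.08) = -183.72
Syy = Σy² − (Σy)²/n = 856.8 − 700.928 = 155.872
b = Sxy/Sxx = -183.72/217.2 = -0.845856
SSE = Syy − b·Sxy = 155.872 − (-0.845856)·(-183.72) = 0.471271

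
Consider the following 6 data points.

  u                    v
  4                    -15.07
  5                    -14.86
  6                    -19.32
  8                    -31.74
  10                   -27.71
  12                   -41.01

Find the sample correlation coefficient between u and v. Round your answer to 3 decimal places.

-0.939

n = 6, Σx = 45, Σy = -149.71, Σxy = -1273.64, Σx² = 385, Σy² = 4278.2787
Sxx = Σx² − (Σx)²/n = 385 − 337.5 = 47.5
Sxy = Σxy − (Σx)(Σy)/n = -1273.64 − (-1122.825) = -150.815
Syy = Σy² − (Σy)²/n = 4278.2787 − 3735.514017 = 542.764683
r = Sxy/√(Sxx·Syy) = -150.815/√(25781.322458) = -150.815/160.565633 = -0.939273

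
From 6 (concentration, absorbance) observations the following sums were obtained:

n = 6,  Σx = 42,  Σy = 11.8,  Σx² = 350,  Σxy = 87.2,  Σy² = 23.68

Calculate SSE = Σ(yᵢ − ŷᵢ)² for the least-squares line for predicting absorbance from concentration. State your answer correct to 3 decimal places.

Sxx = Σx² − (Σx)²/n = 350 − 294 = 56
Sxy = Σxy − (Σx)(Σy)/n = 87.2 − 82.6 = 4.6
Syy = Σy² − (Σy)²/n = 23.68 − 23.206667 = 0.473333
b = Sxy/Sxx = 4.6/56 = 0.082143
SSE = Syy − b·Sxy = 0.473333 − 0.082143·4.6 = 0.095476

0.095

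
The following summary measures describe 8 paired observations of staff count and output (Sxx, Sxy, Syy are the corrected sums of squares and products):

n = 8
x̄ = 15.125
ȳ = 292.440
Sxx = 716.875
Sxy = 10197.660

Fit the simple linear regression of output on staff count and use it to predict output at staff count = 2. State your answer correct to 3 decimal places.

105.735

b = Sxy/Sxx = 10197.66/716.875 = 14.225158
a = ȳ − b·x̄ = 292.44 − 14.225158·15.125 = 77.284488
ŷ(2) = a + b·2 = 77.284488 + 14.225158·2 = 105.734804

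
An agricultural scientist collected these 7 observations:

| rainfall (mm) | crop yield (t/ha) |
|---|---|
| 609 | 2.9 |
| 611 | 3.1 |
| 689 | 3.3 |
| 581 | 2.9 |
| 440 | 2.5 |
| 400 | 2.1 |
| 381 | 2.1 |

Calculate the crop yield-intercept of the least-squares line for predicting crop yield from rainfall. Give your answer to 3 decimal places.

0.654

n = 7, Σx = 3711, Σy = 18.9, Σxy = 10358.9, Σx² = 2055245
Sxx = Σx² − (Σx)²/n = 2055245 − 1967360.142857 = 87884.857143
Sxy = Σxy − (Σx)(Σy)/n = 10358.9 − 10019.7 = 339.2
b = Sxy/Sxx = 339.2/87884.857143 = 0.003860
a = ȳ − b·x̄ = 2.7 − 0.003860·530.142857 = 0.653863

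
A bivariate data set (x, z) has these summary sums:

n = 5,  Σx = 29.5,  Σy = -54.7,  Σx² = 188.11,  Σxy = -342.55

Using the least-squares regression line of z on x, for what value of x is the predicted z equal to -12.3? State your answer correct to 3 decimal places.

6.865

Sxx = Σx² − (Σx)²/n = 188.11 − 174.05 = 14.06
Sxy = Σxy − (Σx)(Σy)/n = -342.55 − (-322.73) = -19.82
b = Sxy/Sxx = -19.82/14.06 = -1.409673
a = ȳ − b·x̄ = -10.94 − (-1.409673)·5.9 = -2.622930
Set a + b·x = -12.3: x = (-12.3 − (-2.622930)) / (-1.409673) = 6.864763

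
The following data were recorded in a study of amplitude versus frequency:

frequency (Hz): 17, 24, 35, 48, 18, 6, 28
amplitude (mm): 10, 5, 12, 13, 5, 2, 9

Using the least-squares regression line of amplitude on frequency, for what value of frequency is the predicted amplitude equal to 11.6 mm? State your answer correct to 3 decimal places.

39.451

n = 7, Σx = 176, Σy = 56, Σxy = 1688, Σx² = 5538
Sxx = Σx² − (Σx)²/n = 5538 − 4425.142857 = 1112.857143
Sxy = Σxy − (Σx)(Σy)/n = 1688 − 1408 = 280
b = Sxy/Sxx = 280/1112.857143 = 0.251605
a = ȳ − b·x̄ = 8 − 0.251605·25.142857 = 1.673941
Set a + b·x = 11.6: x = (11.6 − 1.673941) / 0.251605 = 39.451020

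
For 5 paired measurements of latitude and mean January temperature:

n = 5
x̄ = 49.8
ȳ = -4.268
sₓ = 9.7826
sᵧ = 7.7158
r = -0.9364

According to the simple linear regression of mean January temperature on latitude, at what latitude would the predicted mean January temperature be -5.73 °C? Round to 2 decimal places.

51.78

b = r · sᵧ/sₓ = -0.9364 · 7.7158/9.7826 = -0.738564
a = ȳ − b·x̄ = -4.268 − (-0.738564)·49.8 = 32.512482
Set a + b·x = -5.73: x = (-5.73 − 32.512482) / (-0.738564) = 51.779517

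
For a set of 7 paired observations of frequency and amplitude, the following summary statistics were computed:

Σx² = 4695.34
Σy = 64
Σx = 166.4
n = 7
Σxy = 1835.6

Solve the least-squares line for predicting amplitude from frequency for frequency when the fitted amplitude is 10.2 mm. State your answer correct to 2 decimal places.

Sxx = Σx² − (Σx)²/n = 4695.34 − 3955.565714 = 739.774286
Sxy = Σxy − (Σx)(Σy)/n = 1835.6 − 1521.371429 = 314.228571
b = Sxy/Sxx = 314.228571/739.774286 = 0.424763
a = ȳ − b·x̄ = 9.142857 − 0.424763·23.771429 = -0.954361
Set a + b·x = 10.2: x = (10.2 − (-0.954361)) / 0.424763 = 26.260213

26.26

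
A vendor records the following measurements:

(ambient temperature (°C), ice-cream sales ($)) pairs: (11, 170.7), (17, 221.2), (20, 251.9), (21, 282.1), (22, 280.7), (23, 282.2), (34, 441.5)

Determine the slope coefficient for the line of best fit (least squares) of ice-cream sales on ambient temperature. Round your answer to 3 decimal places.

11.914

n = 7, Σx = 148, Σy = 1930.3, Σxy = 44277.2, Σx² = 3420
Sxx = Σx² − (Σx)²/n = 3420 − 3129.142857 = 290.857143
Sxy = Σxy − (Σx)(Σy)/n = 44277.2 − 40812.057143 = 3465.142857
b = Sxy/Sxx = 3465.142857/290.857143 = 11.913556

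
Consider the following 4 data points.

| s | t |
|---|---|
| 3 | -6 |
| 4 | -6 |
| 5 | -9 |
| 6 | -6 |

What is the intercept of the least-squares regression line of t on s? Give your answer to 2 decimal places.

-5.40

n = 4, Σx = 18, Σy = -27, Σxy = -123, Σx² = 86
Sxx = Σx² − (Σx)²/n = 86 − 81 = 5
Sxy = Σxy − (Σx)(Σy)/n = -123 − (-121.5) = -1.5
b = Sxy/Sxx = -1.5/5 = -0.3
a = ȳ − b·x̄ = -6.75 − (-0.3)·4.5 = -5.4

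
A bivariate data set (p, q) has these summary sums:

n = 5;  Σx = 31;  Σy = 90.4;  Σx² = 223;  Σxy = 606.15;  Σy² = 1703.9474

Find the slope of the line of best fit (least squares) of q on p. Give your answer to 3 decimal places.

Sxx = Σx² − (Σx)²/n = 223 − 192.2 = 30.8
Sxy = Σxy − (Σx)(Σy)/n = 606.15 − 560.48 = 45.67
b = Sxy/Sxx = 45.67/30.8 = 1.482792

1.483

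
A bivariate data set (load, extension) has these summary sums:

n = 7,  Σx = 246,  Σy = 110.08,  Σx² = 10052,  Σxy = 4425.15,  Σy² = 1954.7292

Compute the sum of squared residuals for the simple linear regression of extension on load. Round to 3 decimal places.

Sxx = Σx² − (Σx)²/n = 10052 − 8645.142857 = 1406.857143
Sxy = Σxy − (Σx)(Σy)/n = 4425.15 − 3868.525714 = 556.624286
Syy = Σy² − (Σy)²/n = 1954.7292 − 1731.086629 = 223.642571
b = Sxy/Sxx = 556.624286/1406.857143 = 0.395651
SSE = Syy − b·Sxy = 223.642571 − 0.395651·556.624286 = 3.413675

3.414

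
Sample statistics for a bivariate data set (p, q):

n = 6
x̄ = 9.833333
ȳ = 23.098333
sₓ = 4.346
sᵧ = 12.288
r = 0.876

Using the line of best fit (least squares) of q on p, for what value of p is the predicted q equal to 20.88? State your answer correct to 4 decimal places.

b = r · sᵧ/sₓ = 0.876 · 12.288/4.346 = 2.476827
a = ȳ − b·x̄ = 23.098333 − 2.476827·9.833333 = -1.257127
Set a + b·x = 20.88: x = (20.88 − (-1.257127)) / 2.476827 = 8.937698

8.9377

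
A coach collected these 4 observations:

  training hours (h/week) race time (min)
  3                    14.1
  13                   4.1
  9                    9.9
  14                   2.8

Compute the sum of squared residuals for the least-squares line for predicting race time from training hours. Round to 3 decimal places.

n = 4, Σx = 39, Σy = 30.9, Σxy = 223.9, Σx² = 455, Σy² = 321.47
Sxx = Σx² − (Σx)²/n = 455 − 380.25 = 74.75
Sxy = Σxy − (Σx)(Σy)/n = 223.9 − 301.275 = -77.375
Syy = Σy² − (Σy)²/n = 321.47 − 238.7025 = 82.7675
b = Sxy/Sxx = -77.375/74.75 = -1.035117
SSE = Syy − b·Sxy = 82.7675 − (-1.035117)·(-77.375) = 2.675318

2.675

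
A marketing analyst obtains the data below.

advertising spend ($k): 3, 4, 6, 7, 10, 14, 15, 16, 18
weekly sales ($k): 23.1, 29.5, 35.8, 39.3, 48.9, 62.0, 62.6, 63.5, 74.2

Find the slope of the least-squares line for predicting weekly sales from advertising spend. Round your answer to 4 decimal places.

n = 9, Σx = 93, Σy = 438.9, Σxy = 5324.8, Σx² = 1211
Sxx = Σx² − (Σx)²/n = 1211 − 961 = 250
Sxy = Σxy − (Σx)(Σy)/n = 5324.8 − 4535.3 = 789.5
b = Sxy/Sxx = 789.5/250 = 3.158

3.1580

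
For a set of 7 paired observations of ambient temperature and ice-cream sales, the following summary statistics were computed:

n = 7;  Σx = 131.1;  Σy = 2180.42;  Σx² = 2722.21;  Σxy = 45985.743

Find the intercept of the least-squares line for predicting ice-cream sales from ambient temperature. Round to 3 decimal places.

-49.870

Sxx = Σx² − (Σx)²/n = 2722.21 − 2455.315714 = 266.894286
Sxy = Σxy − (Σx)(Σy)/n = 45985.743 − 40836.151714 = 5149.591286
b = Sxy/Sxx = 5149.591286/266.894286 = 19.294498
a = ȳ − b·x̄ = 311.488571 − 19.294498·18.728571 = -49.869814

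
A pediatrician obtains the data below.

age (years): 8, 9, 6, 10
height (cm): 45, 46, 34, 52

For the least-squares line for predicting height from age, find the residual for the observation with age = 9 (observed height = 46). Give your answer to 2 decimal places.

n = 4, Σx = 33, Σy = 177, Σxy = 1498, Σx² = 281
Sxx = Σx² − (Σx)²/n = 281 − 272.25 = 8.75
Sxy = Σxy − (Σx)(Σy)/n = 1498 − 1460.25 = 37.75
b = Sxy/Sxx = 37.75/8.75 = 4.314286
a = ȳ − b·x̄ = 44.25 − 4.314286·8.25 = 8.657143
ŷ(9) = 8.657143 + 4.314286·9 = 47.485714
residual = y − ŷ = 46 − 47.485714 = -1.485714

-1.49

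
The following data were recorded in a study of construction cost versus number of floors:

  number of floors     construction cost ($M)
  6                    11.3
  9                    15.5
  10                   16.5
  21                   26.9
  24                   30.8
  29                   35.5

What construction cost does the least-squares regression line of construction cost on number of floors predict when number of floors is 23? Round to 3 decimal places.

29.429

n = 6, Σx = 99, Σy = 136.5, Σxy = 2705.9, Σx² = 2075
Sxx = Σx² − (Σx)²/n = 2075 − 1633.5 = 441.5
Sxy = Σxy − (Σx)(Σy)/n = 2705.9 − 2252.25 = 453.65
b = Sxy/Sxx = 453.65/441.5 = 1.027520
a = ȳ − b·x̄ = 22.75 − 1.027520·16.5 = 5.795923
ŷ(23) = a + b·23 = 5.795923 + 1.027520·23 = 29.428879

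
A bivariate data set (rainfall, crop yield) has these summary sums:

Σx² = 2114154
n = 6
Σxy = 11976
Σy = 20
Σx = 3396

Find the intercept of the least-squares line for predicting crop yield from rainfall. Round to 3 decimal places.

Sxx = Σx² − (Σx)²/n = 2114154 − 1922136 = 192018
Sxy = Σxy − (Σx)(Σy)/n = 11976 − 11320 = 656
b = Sxy/Sxx = 656/192018 = 0.003416
a = ȳ − b·x̄ = 3.333333 − 0.003416·566 = 1.399681

1.400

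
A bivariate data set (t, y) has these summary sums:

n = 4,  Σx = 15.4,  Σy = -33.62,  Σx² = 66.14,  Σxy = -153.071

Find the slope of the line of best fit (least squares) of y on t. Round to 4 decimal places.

-3.4502

Sxx = Σx² − (Σx)²/n = 66.14 − 59.29 = 6.85
Sxy = Σxy − (Σx)(Σy)/n = -153.071 − (-129.437) = -23.634
b = Sxy/Sxx = -23.634/6.85 = -3.450219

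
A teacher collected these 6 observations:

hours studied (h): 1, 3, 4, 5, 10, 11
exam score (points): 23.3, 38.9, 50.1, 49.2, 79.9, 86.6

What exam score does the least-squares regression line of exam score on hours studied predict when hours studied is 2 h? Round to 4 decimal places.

32.5126

n = 6, Σx = 34, Σy = 328, Σxy = 2338, Σx² = 272
Sxx = Σx² − (Σx)²/n = 272 − 192.666667 = 79.333333
Sxy = Σxy − (Σx)(Σy)/n = 2338 − 1858.666667 = 479.333333
b = Sxy/Sxx = 479.333333/79.333333 = 6.042017
a = ȳ − b·x̄ = 54.666667 − 6.042017·5.666667 = 20.428571
ŷ(2) = a + b·2 = 20.428571 + 6.042017·2 = 32.512605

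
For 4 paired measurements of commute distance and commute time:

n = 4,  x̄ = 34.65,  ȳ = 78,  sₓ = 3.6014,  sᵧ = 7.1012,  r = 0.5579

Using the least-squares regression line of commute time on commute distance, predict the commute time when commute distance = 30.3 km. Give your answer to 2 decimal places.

b = r · sᵧ/sₓ = 0.5579 · 7.1012/3.6014 = 1.100061
a = ȳ − b·x̄ = 78 − 1.100061·34.65 = 39.882888
ŷ(30.3) = a + b·30.3 = 39.882888 + 1.100061·30.3 = 73.214735

73.21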